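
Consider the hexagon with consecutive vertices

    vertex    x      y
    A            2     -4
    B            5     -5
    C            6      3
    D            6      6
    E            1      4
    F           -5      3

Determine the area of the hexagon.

Apply Gauss's area formula: 2A = Σ (x_i·y_{i+1} − x_{i+1}·y_i), indices taken mod 6.
Cross-terms: 10, 45, 18, 18, 23, 14  ⇒  Σ = 128
Area = |Σ|/2 = 64.

64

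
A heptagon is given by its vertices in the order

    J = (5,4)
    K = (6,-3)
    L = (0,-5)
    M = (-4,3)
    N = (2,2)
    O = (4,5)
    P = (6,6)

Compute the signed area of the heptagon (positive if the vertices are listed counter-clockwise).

Cross-terms: -39, -30, -20, -14, 2, -6, -6  ⇒  Σ = -113
Signed area = Σ/2 = -56.5 (negative ⇒ clockwise traversal).

-56.5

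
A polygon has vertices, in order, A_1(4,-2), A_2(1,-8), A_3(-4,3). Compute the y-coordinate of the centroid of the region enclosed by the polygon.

Apply the surveyor's formula. First the cross-terms c_i = x_i·y_{i+1} − x_{i+1}·y_i:
  -30, -29, -4  ⇒  2A = -63, A = -31.5.
Then Σ (y_i + y_{i+1})·c_i = 441, so ȳ = 441 / (6·(-31.5)) = -7/3.

-7/3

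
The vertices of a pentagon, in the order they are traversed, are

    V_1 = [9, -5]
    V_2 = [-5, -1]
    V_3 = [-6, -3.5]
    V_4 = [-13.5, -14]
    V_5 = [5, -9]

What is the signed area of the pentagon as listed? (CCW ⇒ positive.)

130.875

Apply the shoelace (surveyor's) formula: 2A = Σ (x_i·y_{i+1} − x_{i+1}·y_i), indices taken mod 5.
Cross-terms: -34, 11.5, 36.75, 191.5, 56  ⇒  Σ = 261.75
Signed area = Σ/2 = 130.875 (positive ⇒ counter-clockwise traversal).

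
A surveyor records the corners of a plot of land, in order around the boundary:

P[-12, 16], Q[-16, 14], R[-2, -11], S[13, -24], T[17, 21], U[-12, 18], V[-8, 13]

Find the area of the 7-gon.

869

Cross-terms: 88, 204, 191, 681, 558, -12, 28  ⇒  Σ = 1738
Area = |Σ|/2 = 869.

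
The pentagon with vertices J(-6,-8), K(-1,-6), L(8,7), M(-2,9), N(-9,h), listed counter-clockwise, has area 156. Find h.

1

The doubled signed area Σ (x_i y_{i+1} − x_{i+1} y_i) is linear in h.
With h=0 it equals 308; the coefficient of h is 4 (from the two edges through N).
So 4·h + 308 = 2·156 = 312 ⇒ h = 1.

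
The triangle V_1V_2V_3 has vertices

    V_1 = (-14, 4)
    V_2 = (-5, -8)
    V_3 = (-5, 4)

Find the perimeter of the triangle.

|V_1V_2| = √((9)² + (-12)²) = √225 = 15
|V_2V_3| = √((0)² + (12)²) = √144 = 12
|V_3V_1| = √((-9)² + (0)²) = √81 = 9
Perimeter = 15 + 12 + 9 = 36.

36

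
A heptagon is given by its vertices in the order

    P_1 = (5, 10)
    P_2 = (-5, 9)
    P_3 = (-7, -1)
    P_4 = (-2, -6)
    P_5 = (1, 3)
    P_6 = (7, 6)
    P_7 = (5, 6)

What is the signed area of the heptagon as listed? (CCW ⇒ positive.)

P_1→P_2: (5)(9) − (-5)(10) = 95
P_2→P_3: (-5)(-1) − (-7)(9) = 68
P_3→P_4: (-7)(-6) − (-2)(-1) = 40
P_4→P_5: (-2)(3) − (1)(-6) = 0
P_5→P_6: (1)(6) − (7)(3) = -15
P_6→P_7: (7)(6) − (5)(6) = 12
P_7→P_1: (5)(10) − (5)(6) = 20
Σ = 220
Signed area = Σ/2 = 110 (positive ⇒ counter-clockwise traversal).

110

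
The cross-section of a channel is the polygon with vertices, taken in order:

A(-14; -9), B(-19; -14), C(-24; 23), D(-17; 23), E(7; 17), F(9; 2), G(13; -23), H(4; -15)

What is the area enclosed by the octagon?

Cross-terms: 25, -773, -161, -450, -139, -233, -103, -246  ⇒  Σ = -2080
Area = |Σ|/2 = 1040.

1040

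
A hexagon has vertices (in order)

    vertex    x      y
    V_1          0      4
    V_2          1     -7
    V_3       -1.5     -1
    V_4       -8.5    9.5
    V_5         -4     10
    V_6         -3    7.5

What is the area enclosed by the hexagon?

48.625

V_1→V_2: (0)(-7) − (1)(4) = -4
V_2→V_3: (1)(-1) − (-1.5)(-7) = -11.5
V_3→V_4: (-1.5)(9.5) − (-8.5)(-1) = -22.75
V_4→V_5: (-8.5)(10) − (-4)(9.5) = -47
V_5→V_6: (-4)(7.5) − (-3)(10) = 0
V_6→V_1: (-3)(4) − (0)(7.5) = -12
Σ = -97.25
Area = |Σ|/2 = 48.625.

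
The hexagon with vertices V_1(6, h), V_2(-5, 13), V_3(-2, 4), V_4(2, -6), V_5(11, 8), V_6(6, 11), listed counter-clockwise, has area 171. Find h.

15

The doubled signed area Σ (x_i y_{i+1} − x_{i+1} y_i) is linear in h.
With h=0 it equals 177; the coefficient of h is 11 (from the two edges through V_1).
So 11·h + 177 = 2·171 = 342 ⇒ h = 15.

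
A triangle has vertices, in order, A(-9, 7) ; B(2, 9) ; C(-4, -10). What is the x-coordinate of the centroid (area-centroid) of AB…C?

Apply the surveyor's formula. First the cross-terms c_i = x_i·y_{i+1} − x_{i+1}·y_i:
  -95, 16, -118  ⇒  2A = -197, A = -98.5.
Then Σ (x_i + x_{i+1})·c_i = 2167, so x̄ = 2167 / (6·(-98.5)) = -11/3.

-11/3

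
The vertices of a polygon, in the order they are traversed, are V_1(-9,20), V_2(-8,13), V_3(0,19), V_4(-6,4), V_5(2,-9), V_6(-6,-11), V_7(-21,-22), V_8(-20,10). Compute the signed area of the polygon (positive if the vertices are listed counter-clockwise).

-542

Σ = (43) + (-152) + (114) + (46) + (-76) + (-99) + (-650) + (-310) = -1084
Signed area = Σ/2 = -542 (negative ⇒ clockwise traversal).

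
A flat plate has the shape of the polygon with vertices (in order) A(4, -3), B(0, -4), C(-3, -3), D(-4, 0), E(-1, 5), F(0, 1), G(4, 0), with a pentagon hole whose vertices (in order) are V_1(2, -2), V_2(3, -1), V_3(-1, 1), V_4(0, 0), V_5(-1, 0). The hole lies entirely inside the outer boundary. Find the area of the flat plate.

Outer boundary:
Apply Gauss's area formula: 2A = Σ (x_i·y_{i+1} − x_{i+1}·y_i), indices taken mod 7.
A→B: (4)(-4) − (0)(-3) = -16
B→C: (0)(-3) − (-3)(-4) = -12
C→D: (-3)(0) − (-4)(-3) = -12
D→E: (-4)(5) − (-1)(0) = -20
E→F: (-1)(1) − (0)(5) = -1
F→G: (0)(0) − (4)(1) = -4
G→A: (4)(-3) − (4)(0) = -12
Σ = -77
Area = |Σ|/2 = 38.5.
Hole:
Apply Gauss's area formula: 2A = Σ (x_i·y_{i+1} − x_{i+1}·y_i), indices taken mod 5.
Σ = (4) + (2) + (0) + (0) + (2) = 8
Area = |Σ|/2 = 4.
Net area = 38.5 − 4 = 34.5.

34.5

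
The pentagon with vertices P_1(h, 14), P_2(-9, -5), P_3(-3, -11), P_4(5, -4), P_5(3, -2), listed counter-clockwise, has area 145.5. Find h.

10

Write out the shoelace sum; only the two edges meeting at P_1 involve h:
2·Area = [(3·14 − h·(-2)) + (h·(-5) − (-9)·14)] + 153
       = -3·h + 321 = 291
⇒ h = 10.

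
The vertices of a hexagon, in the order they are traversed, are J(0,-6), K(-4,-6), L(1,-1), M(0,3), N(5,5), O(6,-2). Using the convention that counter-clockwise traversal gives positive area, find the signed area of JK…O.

-51

Σ = (-24) + (10) + (3) + (-15) + (-40) + (-36) = -102
Signed area = Σ/2 = -51 (negative ⇒ clockwise traversal).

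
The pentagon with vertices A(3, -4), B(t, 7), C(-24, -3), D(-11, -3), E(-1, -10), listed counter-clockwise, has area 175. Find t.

Write out the shoelace sum; only the two edges meeting at B involve t:
2·Area = [(3·7 − t·(-4)) + (t·(-3) − (-24)·7)] + 180
       = 1·t + 369 = 350
⇒ t = -19.

-19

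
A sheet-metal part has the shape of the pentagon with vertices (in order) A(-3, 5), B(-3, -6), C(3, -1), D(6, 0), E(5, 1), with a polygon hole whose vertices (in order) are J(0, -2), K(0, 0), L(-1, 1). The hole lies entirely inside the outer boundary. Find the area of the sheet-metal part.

Outer boundary:
Σ = (33) + (21) + (6) + (6) + (28) = 94
Area = |Σ|/2 = 47.
Hole:
Apply the shoelace (surveyor's) formula: 2A = Σ (x_i·y_{i+1} − x_{i+1}·y_i), indices taken mod 3.
Cross-terms: 0, 0, 2  ⇒  Σ = 2
Area = |Σ|/2 = 1.
Net area = 47 − 1 = 46.

46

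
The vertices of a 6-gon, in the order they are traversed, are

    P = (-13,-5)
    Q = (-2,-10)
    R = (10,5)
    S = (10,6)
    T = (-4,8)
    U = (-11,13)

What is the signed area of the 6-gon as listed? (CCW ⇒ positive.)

Apply the shoelace formula: 2A = Σ (x_i·y_{i+1} − x_{i+1}·y_i), indices taken mod 6.
Σ = (120) + (90) + (10) + (104) + (36) + (224) = 584
Signed area = Σ/2 = 292 (positive ⇒ counter-clockwise traversal).

292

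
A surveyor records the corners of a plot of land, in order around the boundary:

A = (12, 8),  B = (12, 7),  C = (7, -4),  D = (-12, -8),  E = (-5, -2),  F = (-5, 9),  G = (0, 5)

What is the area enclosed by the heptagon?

Apply the surveyor's formula: 2A = Σ (x_i·y_{i+1} − x_{i+1}·y_i), indices taken mod 7.
Σ = (-12) + (-97) + (-104) + (-16) + (-55) + (-25) + (-60) = -369
Area = |Σ|/2 = 184.5.

184.5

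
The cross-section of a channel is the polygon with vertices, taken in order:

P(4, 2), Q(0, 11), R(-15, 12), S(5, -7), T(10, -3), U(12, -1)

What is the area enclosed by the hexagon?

Σ = (44) + (165) + (45) + (55) + (26) + (28) = 363
Area = |Σ|/2 = 181.5.

181.5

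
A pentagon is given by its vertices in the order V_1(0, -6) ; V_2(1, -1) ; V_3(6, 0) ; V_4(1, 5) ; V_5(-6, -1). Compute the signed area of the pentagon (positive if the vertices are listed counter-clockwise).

Cross-terms: 6, 6, 30, 29, 36  ⇒  Σ = 107
Signed area = Σ/2 = 53.5 (positive ⇒ counter-clockwise traversal).

53.5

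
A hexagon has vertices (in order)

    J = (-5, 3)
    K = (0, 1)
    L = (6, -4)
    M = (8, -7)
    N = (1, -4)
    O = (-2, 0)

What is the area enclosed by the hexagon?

30

Σ = (-5) + (-6) + (-10) + (-25) + (-8) + (-6) = -60
Area = |Σ|/2 = 30.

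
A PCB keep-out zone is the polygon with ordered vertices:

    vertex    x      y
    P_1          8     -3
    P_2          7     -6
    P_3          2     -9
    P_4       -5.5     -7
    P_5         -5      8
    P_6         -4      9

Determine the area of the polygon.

146.75

Apply the shoelace formula: 2A = Σ (x_i·y_{i+1} − x_{i+1}·y_i), indices taken mod 6.
Cross-terms: -27, -51, -63.5, -79, -13, -60  ⇒  Σ = -293.5
Area = |Σ|/2 = 146.75.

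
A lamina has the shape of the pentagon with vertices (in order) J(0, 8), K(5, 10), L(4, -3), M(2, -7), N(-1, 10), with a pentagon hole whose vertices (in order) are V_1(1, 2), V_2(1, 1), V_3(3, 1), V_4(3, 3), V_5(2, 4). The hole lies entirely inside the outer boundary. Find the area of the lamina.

51.5

Outer boundary:
Apply the surveyor's formula: 2A = Σ (x_i·y_{i+1} − x_{i+1}·y_i), indices taken mod 5.
J→K: (0)(10) − (5)(8) = -40
K→L: (5)(-3) − (4)(10) = -55
L→M: (4)(-7) − (2)(-3) = -22
M→N: (2)(10) − (-1)(-7) = 13
N→J: (-1)(8) − (0)(10) = -8
Σ = -112
Area = |Σ|/2 = 56.
Hole:
V_1→V_2: (1)(1) − (1)(2) = -1
V_2→V_3: (1)(1) − (3)(1) = -2
V_3→V_4: (3)(3) − (3)(1) = 6
V_4→V_5: (3)(4) − (2)(3) = 6
V_5→V_1: (2)(2) − (1)(4) = 0
Σ = 9
Area = |Σ|/2 = 4.5.
Net area = 56 − 4.5 = 51.5.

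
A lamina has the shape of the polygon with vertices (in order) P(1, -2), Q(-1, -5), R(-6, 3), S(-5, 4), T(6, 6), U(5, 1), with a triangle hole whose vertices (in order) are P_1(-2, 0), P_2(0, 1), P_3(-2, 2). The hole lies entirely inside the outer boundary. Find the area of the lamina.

Outer boundary:
Apply the surveyor's formula: 2A = Σ (x_i·y_{i+1} − x_{i+1}·y_i), indices taken mod 6.
P→Q: (1)(-5) − (-1)(-2) = -7
Q→R: (-1)(3) − (-6)(-5) = -33
R→S: (-6)(4) − (-5)(3) = -9
S→T: (-5)(6) − (6)(4) = -54
T→U: (6)(1) − (5)(6) = -24
U→P: (5)(-2) − (1)(1) = -11
Σ = -138
Area = |Σ|/2 = 69.
Hole:
Cross-terms: -2, 2, 4  ⇒  Σ = 4
Area = |Σ|/2 = 2.
Net area = 69 − 2 = 67.

67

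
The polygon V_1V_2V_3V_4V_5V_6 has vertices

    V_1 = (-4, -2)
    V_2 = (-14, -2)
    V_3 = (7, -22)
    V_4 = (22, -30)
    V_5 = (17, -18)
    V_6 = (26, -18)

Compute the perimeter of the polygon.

112

|V_1V_2| = √((-10)² + (0)²) = √100 = 10
|V_2V_3| = √((21)² + (-20)²) = √841 = 29
|V_3V_4| = √((15)² + (-8)²) = √289 = 17
|V_4V_5| = √((-5)² + (12)²) = √169 = 13
|V_5V_6| = √((9)² + (0)²) = √81 = 9
|V_6V_1| = √((-30)² + (16)²) = √1156 = 34
Perimeter = 10 + 29 + 17 + 13 + 9 + 34 = 112.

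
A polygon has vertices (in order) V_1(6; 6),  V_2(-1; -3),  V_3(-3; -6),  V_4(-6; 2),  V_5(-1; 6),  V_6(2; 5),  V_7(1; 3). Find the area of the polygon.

Apply the shoelace (surveyor's) formula: 2A = Σ (x_i·y_{i+1} − x_{i+1}·y_i), indices taken mod 7.
Σ = (-12) + (-3) + (-42) + (-34) + (-17) + (1) + (-12) = -119
Area = |Σ|/2 = 59.5.

59.5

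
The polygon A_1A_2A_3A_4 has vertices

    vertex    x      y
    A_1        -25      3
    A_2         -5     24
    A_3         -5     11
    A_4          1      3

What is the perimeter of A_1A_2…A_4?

|A_1A_2| = √((20)² + (21)²) = √841 = 29
|A_2A_3| = √((0)² + (-13)²) = √169 = 13
|A_3A_4| = √((6)² + (-8)²) = √100 = 10
|A_4A_1| = √((-26)² + (0)²) = √676 = 26
Perimeter = 29 + 13 + 10 + 26 = 78.

78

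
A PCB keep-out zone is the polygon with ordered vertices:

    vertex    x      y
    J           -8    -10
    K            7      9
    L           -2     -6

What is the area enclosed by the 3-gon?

27

Cross-terms: -2, -24, -28  ⇒  Σ = -54
Area = |Σ|/2 = 27.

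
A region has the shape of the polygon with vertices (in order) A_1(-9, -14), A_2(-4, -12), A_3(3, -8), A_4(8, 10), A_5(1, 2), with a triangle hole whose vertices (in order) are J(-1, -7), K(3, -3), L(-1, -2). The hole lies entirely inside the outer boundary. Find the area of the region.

102

Outer boundary:
Apply Gauss's area formula: 2A = Σ (x_i·y_{i+1} − x_{i+1}·y_i), indices taken mod 5.
Σ = (52) + (68) + (94) + (6) + (4) = 224
Area = |Σ|/2 = 112.
Hole:
Apply the surveyor's formula: 2A = Σ (x_i·y_{i+1} − x_{i+1}·y_i), indices taken mod 3.
Cross-terms: 24, -9, 5  ⇒  Σ = 20
Area = |Σ|/2 = 10.
Net area = 112 − 10 = 102.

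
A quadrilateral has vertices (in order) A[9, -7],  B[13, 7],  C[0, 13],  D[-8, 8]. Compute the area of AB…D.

205.5

A→B: (9)(7) − (13)(-7) = 154
B→C: (13)(13) − (0)(7) = 169
C→D: (0)(8) − (-8)(13) = 104
D→A: (-8)(-7) − (9)(8) = -16
Σ = 411
Area = |Σ|/2 = 205.5.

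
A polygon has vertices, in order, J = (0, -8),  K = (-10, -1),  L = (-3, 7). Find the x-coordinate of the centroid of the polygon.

Apply the shoelace formula. First the cross-terms c_i = x_i·y_{i+1} − x_{i+1}·y_i:
  -80, -73, 24  ⇒  2A = -129, A = -64.5.
Then Σ (x_i + x_{i+1})·c_i = 1677, so x̄ = 1677 / (6·(-64.5)) = -13/3.

-13/3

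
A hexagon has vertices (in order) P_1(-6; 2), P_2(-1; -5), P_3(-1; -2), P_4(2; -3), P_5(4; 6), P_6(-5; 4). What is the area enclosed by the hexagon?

Apply the surveyor's formula: 2A = Σ (x_i·y_{i+1} − x_{i+1}·y_i), indices taken mod 6.
Σ = (32) + (-3) + (7) + (24) + (46) + (14) = 120
Area = |Σ|/2 = 60.

60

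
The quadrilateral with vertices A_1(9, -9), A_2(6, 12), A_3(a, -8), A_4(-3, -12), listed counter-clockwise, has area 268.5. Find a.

Write out the shoelace sum; only the two edges meeting at A_3 involve a:
2·Area = [(6·(-8) − a·12) + (a·(-12) − (-3)·(-8))] + 297
       = -24·a + 225 = 537
⇒ a = -13.

-13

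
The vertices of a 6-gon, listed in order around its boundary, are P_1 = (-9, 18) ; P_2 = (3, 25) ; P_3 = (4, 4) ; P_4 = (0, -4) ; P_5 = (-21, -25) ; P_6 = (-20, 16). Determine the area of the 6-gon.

Apply the surveyor's formula: 2A = Σ (x_i·y_{i+1} − x_{i+1}·y_i), indices taken mod 6.
Σ = (-279) + (-88) + (-16) + (-84) + (-836) + (-216) = -1519
Area = |Σ|/2 = 759.5.

759.5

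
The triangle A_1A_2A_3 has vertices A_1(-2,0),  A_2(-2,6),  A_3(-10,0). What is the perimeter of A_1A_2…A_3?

24

|A_1A_2| = √((0)² + (6)²) = √36 = 6
|A_2A_3| = √((-8)² + (-6)²) = √100 = 10
|A_3A_1| = √((8)² + (0)²) = √64 = 8
Perimeter = 6 + 10 + 8 = 24.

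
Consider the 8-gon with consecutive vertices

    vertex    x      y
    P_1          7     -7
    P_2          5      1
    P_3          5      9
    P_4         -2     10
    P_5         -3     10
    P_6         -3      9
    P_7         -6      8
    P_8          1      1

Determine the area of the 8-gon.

Apply the surveyor's formula: 2A = Σ (x_i·y_{i+1} − x_{i+1}·y_i), indices taken mod 8.
Σ = (42) + (40) + (68) + (10) + (3) + (30) + (-14) + (-14) = 165
Area = |Σ|/2 = 82.5.

82.5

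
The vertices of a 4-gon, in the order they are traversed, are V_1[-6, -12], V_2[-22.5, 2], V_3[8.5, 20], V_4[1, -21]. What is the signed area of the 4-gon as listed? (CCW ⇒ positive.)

-542.75

Σ = (-282) + (-467) + (-198.5) + (-138) = -1085.5
Signed area = Σ/2 = -542.75 (negative ⇒ clockwise traversal).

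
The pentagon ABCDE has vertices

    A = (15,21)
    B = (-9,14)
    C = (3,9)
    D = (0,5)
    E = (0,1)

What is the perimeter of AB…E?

72

|AB| = √((-24)² + (-7)²) = √625 = 25
|BC| = √((12)² + (-5)²) = √169 = 13
|CD| = √((-3)² + (-4)²) = √25 = 5
|DE| = √((0)² + (-4)²) = √16 = 4
|EA| = √((15)² + (20)²) = √625 = 25
Perimeter = 25 + 13 + 5 + 4 + 25 = 72.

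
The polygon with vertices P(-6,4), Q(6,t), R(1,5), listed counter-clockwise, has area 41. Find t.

Write out the shoelace sum; only the two edges meeting at Q involve t:
2·Area = [((-6)·t − 6·4) + (6·5 − 1·t)] + 34
       = -7·t + 40 = 82
⇒ t = -6.

-6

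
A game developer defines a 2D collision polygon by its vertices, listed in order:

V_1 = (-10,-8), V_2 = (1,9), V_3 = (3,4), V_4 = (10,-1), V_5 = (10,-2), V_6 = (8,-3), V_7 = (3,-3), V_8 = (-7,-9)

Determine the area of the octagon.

134.5

Apply the shoelace formula: 2A = Σ (x_i·y_{i+1} − x_{i+1}·y_i), indices taken mod 8.
Σ = (-82) + (-23) + (-43) + (-10) + (-14) + (-15) + (-48) + (-34) = -269
Area = |Σ|/2 = 134.5.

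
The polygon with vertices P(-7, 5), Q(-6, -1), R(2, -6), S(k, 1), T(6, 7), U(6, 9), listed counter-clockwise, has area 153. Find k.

Write out the shoelace sum; only the two edges meeting at S involve k:
2·Area = [(2·1 − k·(-6)) + (k·7 − 6·1)] + 180
       = 13·k + 176 = 306
⇒ k = 10.

10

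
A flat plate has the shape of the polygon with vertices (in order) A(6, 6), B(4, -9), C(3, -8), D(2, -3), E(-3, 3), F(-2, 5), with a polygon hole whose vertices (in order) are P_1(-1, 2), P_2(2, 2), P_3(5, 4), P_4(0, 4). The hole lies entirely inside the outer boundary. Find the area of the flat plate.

57

Outer boundary:
Apply the shoelace formula: 2A = Σ (x_i·y_{i+1} − x_{i+1}·y_i), indices taken mod 6.
Σ = (-78) + (-5) + (7) + (-3) + (-9) + (-42) = -130
Area = |Σ|/2 = 65.
Hole:
Apply the shoelace formula: 2A = Σ (x_i·y_{i+1} − x_{i+1}·y_i), indices taken mod 4.
Σ = (-6) + (-2) + (20) + (4) = 16
Area = |Σ|/2 = 8.
Net area = 65 − 8 = 57.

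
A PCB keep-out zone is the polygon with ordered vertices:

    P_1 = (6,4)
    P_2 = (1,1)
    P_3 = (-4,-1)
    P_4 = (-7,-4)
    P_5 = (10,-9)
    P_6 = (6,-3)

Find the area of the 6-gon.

91.5

Apply the shoelace (surveyor's) formula: 2A = Σ (x_i·y_{i+1} − x_{i+1}·y_i), indices taken mod 6.
Cross-terms: 2, 3, 9, 103, 24, 42  ⇒  Σ = 183
Area = |Σ|/2 = 91.5.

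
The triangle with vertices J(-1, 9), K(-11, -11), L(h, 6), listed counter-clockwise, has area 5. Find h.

-2

The doubled signed area Σ (x_i y_{i+1} − x_{i+1} y_i) is linear in h.
With h=0 it equals 50; the coefficient of h is 20 (from the two edges through L).
So 20·h + 50 = 2·5 = 10 ⇒ h = -2.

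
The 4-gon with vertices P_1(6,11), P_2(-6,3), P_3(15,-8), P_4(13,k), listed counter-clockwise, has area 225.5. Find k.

The doubled signed area Σ (x_i y_{i+1} − x_{i+1} y_i) is linear in k.
With k=0 it equals 334; the coefficient of k is 9 (from the two edges through P_4).
So 9·k + 334 = 2·225.5 = 451 ⇒ k = 13.

13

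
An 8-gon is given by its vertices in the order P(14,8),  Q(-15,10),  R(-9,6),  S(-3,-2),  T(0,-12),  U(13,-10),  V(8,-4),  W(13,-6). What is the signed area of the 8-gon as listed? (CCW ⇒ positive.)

Σ = (260) + (0) + (36) + (36) + (156) + (28) + (4) + (188) = 708
Signed area = Σ/2 = 354 (positive ⇒ counter-clockwise traversal).

354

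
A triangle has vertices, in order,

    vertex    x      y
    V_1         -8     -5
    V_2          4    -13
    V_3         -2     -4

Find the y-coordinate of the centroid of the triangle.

Apply the surveyor's formula. First the cross-terms c_i = x_i·y_{i+1} − x_{i+1}·y_i:
  124, -42, -22  ⇒  2A = 60, A = 30.
Then Σ (y_i + y_{i+1})·c_i = -1320, so ȳ = -1320 / (6·30) = -22/3.

-22/3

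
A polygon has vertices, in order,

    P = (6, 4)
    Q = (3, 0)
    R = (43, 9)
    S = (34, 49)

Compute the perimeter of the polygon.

|PQ| = √((-3)² + (-4)²) = √25 = 5
|QR| = √((40)² + (9)²) = √1681 = 41
|RS| = √((-9)² + (40)²) = √1681 = 41
|SP| = √((-28)² + (-45)²) = √2809 = 53
Perimeter = 5 + 41 + 41 + 53 = 140.

140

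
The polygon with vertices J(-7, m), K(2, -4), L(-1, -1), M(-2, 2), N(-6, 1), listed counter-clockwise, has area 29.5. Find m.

-3

The doubled signed area Σ (x_i y_{i+1} − x_{i+1} y_i) is linear in m.
With m=0 it equals 35; the coefficient of m is -8 (from the two edges through J).
So -8·m + 35 = 2·29.5 = 59 ⇒ m = -3.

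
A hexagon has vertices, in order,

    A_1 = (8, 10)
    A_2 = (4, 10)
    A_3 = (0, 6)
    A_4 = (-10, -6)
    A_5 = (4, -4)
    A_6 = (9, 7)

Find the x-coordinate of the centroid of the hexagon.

167/143

Apply Gauss's area formula. First the cross-terms c_i = x_i·y_{i+1} − x_{i+1}·y_i:
  40, 24, 60, 64, 64, 34  ⇒  2A = 286, A = 143.
Then Σ (x_i + x_{i+1})·c_i = 1002, so x̄ = 1002 / (6·143) = 167/143.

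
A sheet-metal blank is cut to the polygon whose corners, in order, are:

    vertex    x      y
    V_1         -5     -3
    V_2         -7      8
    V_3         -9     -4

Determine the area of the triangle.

Apply the surveyor's formula: 2A = Σ (x_i·y_{i+1} − x_{i+1}·y_i), indices taken mod 3.
Σ = (-61) + (100) + (7) = 46
Area = |Σ|/2 = 23.

23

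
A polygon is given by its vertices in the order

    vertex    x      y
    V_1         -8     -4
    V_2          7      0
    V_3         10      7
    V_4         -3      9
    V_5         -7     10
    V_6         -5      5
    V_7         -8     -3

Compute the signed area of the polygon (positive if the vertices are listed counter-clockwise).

Σ = (28) + (49) + (111) + (33) + (15) + (55) + (8) = 299
Signed area = Σ/2 = 149.5 (positive ⇒ counter-clockwise traversal).

149.5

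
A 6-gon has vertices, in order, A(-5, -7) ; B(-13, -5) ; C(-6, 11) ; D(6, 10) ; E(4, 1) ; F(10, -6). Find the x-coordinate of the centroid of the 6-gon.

Apply Gauss's area formula. First the cross-terms c_i = x_i·y_{i+1} − x_{i+1}·y_i:
  -66, -173, -126, -34, -34, -100  ⇒  2A = -533, A = -266.5.
Then Σ (x_i + x_{i+1})·c_i = 3159, so x̄ = 3159 / (6·(-266.5)) = -81/41.

-81/41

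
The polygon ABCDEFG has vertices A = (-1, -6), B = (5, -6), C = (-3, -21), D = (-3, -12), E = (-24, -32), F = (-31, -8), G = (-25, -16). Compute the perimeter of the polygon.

|AB| = √((6)² + (0)²) = √36 = 6
|BC| = √((-8)² + (-15)²) = √289 = 17
|CD| = √((0)² + (9)²) = √81 = 9
|DE| = √((-21)² + (-20)²) = √841 = 29
|EF| = √((-7)² + (24)²) = √625 = 25
|FG| = √((6)² + (-8)²) = √100 = 10
|GA| = √((24)² + (10)²) = √676 = 26
Perimeter = 6 + 17 + 9 + 29 + 25 + 10 + 26 = 122.

122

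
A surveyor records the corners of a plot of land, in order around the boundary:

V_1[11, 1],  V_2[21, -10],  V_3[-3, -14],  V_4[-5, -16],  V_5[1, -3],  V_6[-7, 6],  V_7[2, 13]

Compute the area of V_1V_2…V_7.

352.5

Σ = (-131) + (-324) + (-22) + (31) + (-15) + (-103) + (-141) = -705
Area = |Σ|/2 = 352.5.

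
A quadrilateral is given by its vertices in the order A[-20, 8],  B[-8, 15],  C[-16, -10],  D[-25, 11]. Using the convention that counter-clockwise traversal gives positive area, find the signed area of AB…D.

Apply the shoelace formula: 2A = Σ (x_i·y_{i+1} − x_{i+1}·y_i), indices taken mod 4.
Σ = (-236) + (320) + (-426) + (20) = -322
Signed area = Σ/2 = -161 (negative ⇒ clockwise traversal).

-161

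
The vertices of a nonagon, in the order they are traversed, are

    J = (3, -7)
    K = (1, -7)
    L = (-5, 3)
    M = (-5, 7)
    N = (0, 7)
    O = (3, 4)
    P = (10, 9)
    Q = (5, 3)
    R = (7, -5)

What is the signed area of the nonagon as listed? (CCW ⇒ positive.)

-115

Apply the shoelace formula: 2A = Σ (x_i·y_{i+1} − x_{i+1}·y_i), indices taken mod 9.
Σ = (-14) + (-32) + (-20) + (-35) + (-21) + (-13) + (-15) + (-46) + (-34) = -230
Signed area = Σ/2 = -115 (negative ⇒ clockwise traversal).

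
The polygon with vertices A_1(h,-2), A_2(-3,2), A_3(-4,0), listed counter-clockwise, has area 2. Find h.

Write out the shoelace sum; only the two edges meeting at A_1 involve h:
2·Area = [((-4)·(-2) − h·0) + (h·2 − (-3)·(-2))] + 8
       = 2·h + 10 = 4
⇒ h = -3.

-3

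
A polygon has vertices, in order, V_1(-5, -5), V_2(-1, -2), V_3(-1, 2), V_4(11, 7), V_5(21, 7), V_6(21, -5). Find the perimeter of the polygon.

70

|V_1V_2| = √((4)² + (3)²) = √25 = 5
|V_2V_3| = √((0)² + (4)²) = √16 = 4
|V_3V_4| = √((12)² + (5)²) = √169 = 13
|V_4V_5| = √((10)² + (0)²) = √100 = 10
|V_5V_6| = √((0)² + (-12)²) = √144 = 12
|V_6V_1| = √((-26)² + (0)²) = √676 = 26
Perimeter = 5 + 4 + 13 + 10 + 12 + 26 = 70.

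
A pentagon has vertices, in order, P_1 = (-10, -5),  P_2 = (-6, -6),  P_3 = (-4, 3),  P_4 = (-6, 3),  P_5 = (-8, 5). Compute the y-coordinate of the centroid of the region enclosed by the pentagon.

-12/13

Apply the surveyor's formula. First the cross-terms c_i = x_i·y_{i+1} − x_{i+1}·y_i:
  30, -42, 6, -6, 90  ⇒  2A = 78, A = 39.
Then Σ (y_i + y_{i+1})·c_i = -216, so ȳ = -216 / (6·39) = -12/13.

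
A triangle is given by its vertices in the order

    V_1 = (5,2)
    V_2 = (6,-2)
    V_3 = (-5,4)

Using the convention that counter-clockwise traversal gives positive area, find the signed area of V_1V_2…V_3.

Cross-terms: -22, 14, -30  ⇒  Σ = -38
Signed area = Σ/2 = -19 (negative ⇒ clockwise traversal).

-19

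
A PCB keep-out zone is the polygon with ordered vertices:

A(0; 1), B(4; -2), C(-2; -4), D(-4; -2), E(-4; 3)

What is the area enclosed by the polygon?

Σ = (-4) + (-20) + (-12) + (-20) + (-4) = -60
Area = |Σ|/2 = 30.

30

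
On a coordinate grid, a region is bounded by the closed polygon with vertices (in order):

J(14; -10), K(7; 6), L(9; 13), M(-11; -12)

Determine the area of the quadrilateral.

Apply Gauss's area formula: 2A = Σ (x_i·y_{i+1} − x_{i+1}·y_i), indices taken mod 4.
Σ = (154) + (37) + (35) + (278) = 504
Area = |Σ|/2 = 252.

252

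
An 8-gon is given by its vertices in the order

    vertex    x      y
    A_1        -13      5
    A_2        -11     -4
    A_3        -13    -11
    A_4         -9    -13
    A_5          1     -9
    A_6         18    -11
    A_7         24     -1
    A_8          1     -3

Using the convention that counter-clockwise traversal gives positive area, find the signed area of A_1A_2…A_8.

Apply Gauss's area formula: 2A = Σ (x_i·y_{i+1} − x_{i+1}·y_i), indices taken mod 8.
Σ = (107) + (69) + (70) + (94) + (151) + (246) + (-71) + (-34) = 632
Signed area = Σ/2 = 316 (positive ⇒ counter-clockwise traversal).

316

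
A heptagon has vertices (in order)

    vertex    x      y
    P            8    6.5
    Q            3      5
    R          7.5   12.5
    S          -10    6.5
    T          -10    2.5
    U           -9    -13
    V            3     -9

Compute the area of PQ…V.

Apply the surveyor's formula: 2A = Σ (x_i·y_{i+1} − x_{i+1}·y_i), indices taken mod 7.
Σ = (20.5) + (0) + (173.75) + (40) + (152.5) + (120) + (91.5) = 598.25
Area = |Σ|/2 = 299.125.

299.125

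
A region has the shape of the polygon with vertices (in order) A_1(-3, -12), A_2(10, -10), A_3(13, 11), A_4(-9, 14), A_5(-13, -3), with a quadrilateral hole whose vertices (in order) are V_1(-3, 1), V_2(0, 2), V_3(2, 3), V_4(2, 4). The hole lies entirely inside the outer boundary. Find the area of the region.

Outer boundary:
Σ = (150) + (240) + (281) + (209) + (147) = 1027
Area = |Σ|/2 = 513.5.
Hole:
V_1→V_2: (-3)(2) − (0)(1) = -6
V_2→V_3: (0)(3) − (2)(2) = -4
V_3→V_4: (2)(4) − (2)(3) = 2
V_4→V_1: (2)(1) − (-3)(4) = 14
Σ = 6
Area = |Σ|/2 = 3.
Net area = 513.5 − 3 = 510.5.

510.5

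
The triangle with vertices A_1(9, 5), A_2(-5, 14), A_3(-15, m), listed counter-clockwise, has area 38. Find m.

Write out the shoelace sum; only the two edges meeting at A_3 involve m:
2·Area = [((-5)·m − (-15)·14) + ((-15)·5 − 9·m)] + 151
       = -14·m + 286 = 76
⇒ m = 15.

15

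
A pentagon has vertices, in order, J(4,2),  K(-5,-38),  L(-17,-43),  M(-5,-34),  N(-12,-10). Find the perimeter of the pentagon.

114

|JK| = √((-9)² + (-40)²) = √1681 = 41
|KL| = √((-12)² + (-5)²) = √169 = 13
|LM| = √((12)² + (9)²) = √225 = 15
|MN| = √((-7)² + (24)²) = √625 = 25
|NJ| = √((16)² + (12)²) = √400 = 20
Perimeter = 41 + 13 + 15 + 25 + 20 = 114.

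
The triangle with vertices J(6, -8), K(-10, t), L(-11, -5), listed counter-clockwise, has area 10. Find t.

-4

Write out the shoelace sum; only the two edges meeting at K involve t:
2·Area = [(6·t − (-10)·(-8)) + ((-10)·(-5) − (-11)·t)] + 118
       = 17·t + 88 = 20
⇒ t = -4.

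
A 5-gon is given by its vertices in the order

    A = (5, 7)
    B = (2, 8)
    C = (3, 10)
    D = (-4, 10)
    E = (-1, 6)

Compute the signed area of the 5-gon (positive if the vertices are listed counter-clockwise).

Σ = (26) + (-4) + (70) + (-14) + (-37) = 41
Signed area = Σ/2 = 20.5 (positive ⇒ counter-clockwise traversal).

20.5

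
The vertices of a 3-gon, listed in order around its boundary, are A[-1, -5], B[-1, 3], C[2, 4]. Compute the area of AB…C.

Σ = (-8) + (-10) + (-6) = -24
Area = |Σ|/2 = 12.

12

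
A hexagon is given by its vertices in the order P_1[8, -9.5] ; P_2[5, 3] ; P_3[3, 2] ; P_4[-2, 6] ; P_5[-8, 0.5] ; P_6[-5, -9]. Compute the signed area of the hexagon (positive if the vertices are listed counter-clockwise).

167.75

Apply Gauss's area formula: 2A = Σ (x_i·y_{i+1} − x_{i+1}·y_i), indices taken mod 6.
Σ = (71.5) + (1) + (22) + (47) + (74.5) + (119.5) = 335.5
Signed area = Σ/2 = 167.75 (positive ⇒ counter-clockwise traversal).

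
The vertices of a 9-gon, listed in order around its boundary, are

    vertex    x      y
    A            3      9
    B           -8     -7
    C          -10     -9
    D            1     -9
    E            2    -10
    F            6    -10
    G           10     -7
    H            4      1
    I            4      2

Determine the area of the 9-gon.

Apply the surveyor's formula: 2A = Σ (x_i·y_{i+1} − x_{i+1}·y_i), indices taken mod 9.
A→B: (3)(-7) − (-8)(9) = 51
B→C: (-8)(-9) − (-10)(-7) = 2
C→D: (-10)(-9) − (1)(-9) = 99
D→E: (1)(-10) − (2)(-9) = 8
E→F: (2)(-10) − (6)(-10) = 40
F→G: (6)(-7) − (10)(-10) = 58
G→H: (10)(1) − (4)(-7) = 38
H→I: (4)(2) − (4)(1) = 4
I→A: (4)(9) − (3)(2) = 30
Σ = 330
Area = |Σ|/2 = 165.

165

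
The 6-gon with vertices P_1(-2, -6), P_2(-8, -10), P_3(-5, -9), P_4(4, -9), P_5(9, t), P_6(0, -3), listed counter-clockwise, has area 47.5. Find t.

The doubled signed area Σ (x_i y_{i+1} − x_{i+1} y_i) is linear in t.
With t=0 it equals 123; the coefficient of t is 4 (from the two edges through P_5).
So 4·t + 123 = 2·47.5 = 95 ⇒ t = -7.

-7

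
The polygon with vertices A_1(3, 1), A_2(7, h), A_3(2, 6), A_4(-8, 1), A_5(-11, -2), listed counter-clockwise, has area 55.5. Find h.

The doubled signed area Σ (x_i y_{i+1} − x_{i+1} y_i) is linear in h.
With h=0 it equals 107; the coefficient of h is 1 (from the two edges through A_2).
So 1·h + 107 = 2·55.5 = 111 ⇒ h = 4.

4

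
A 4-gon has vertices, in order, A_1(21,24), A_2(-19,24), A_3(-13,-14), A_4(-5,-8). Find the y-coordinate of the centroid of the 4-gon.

2594/243

Apply the shoelace (surveyor's) formula. First the cross-terms c_i = x_i·y_{i+1} − x_{i+1}·y_i:
  960, 578, 34, 48  ⇒  2A = 1620, A = 810.
Then Σ (y_i + y_{i+1})·c_i = 51880, so ȳ = 51880 / (6·810) = 2594/243.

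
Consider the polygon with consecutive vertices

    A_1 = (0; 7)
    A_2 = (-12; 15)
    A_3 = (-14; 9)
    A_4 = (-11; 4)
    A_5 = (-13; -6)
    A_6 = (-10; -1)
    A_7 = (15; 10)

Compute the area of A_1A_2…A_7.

160

Apply Gauss's area formula: 2A = Σ (x_i·y_{i+1} − x_{i+1}·y_i), indices taken mod 7.
A_1→A_2: (0)(15) − (-12)(7) = 84
A_2→A_3: (-12)(9) − (-14)(15) = 102
A_3→A_4: (-14)(4) − (-11)(9) = 43
A_4→A_5: (-11)(-6) − (-13)(4) = 118
A_5→A_6: (-13)(-1) − (-10)(-6) = -47
A_6→A_7: (-10)(10) − (15)(-1) = -85
A_7→A_1: (15)(7) − (0)(10) = 105
Σ = 320
Area = |Σ|/2 = 160.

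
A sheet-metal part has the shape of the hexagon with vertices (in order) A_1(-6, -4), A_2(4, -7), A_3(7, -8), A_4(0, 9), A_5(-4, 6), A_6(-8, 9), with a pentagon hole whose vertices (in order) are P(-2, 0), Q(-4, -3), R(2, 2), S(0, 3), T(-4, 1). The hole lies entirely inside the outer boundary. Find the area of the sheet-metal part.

124

Outer boundary:
Σ = (58) + (17) + (63) + (36) + (12) + (86) = 272
Area = |Σ|/2 = 136.
Hole:
Apply the surveyor's formula: 2A = Σ (x_i·y_{i+1} − x_{i+1}·y_i), indices taken mod 5.
Σ = (6) + (-2) + (6) + (12) + (2) = 24
Area = |Σ|/2 = 12.
Net area = 136 − 12 = 124.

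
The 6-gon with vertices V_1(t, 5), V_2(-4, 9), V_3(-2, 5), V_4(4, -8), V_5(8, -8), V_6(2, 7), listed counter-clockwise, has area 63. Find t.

The doubled signed area Σ (x_i y_{i+1} − x_{i+1} y_i) is linear in t.
With t=0 it equals 128; the coefficient of t is 2 (from the two edges through V_1).
So 2·t + 128 = 2·63 = 126 ⇒ t = -1.

-1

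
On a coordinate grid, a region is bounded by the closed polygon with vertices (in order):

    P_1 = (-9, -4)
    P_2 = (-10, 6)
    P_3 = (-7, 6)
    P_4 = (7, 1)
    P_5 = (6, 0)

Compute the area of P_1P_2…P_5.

95.5

Apply the shoelace (surveyor's) formula: 2A = Σ (x_i·y_{i+1} − x_{i+1}·y_i), indices taken mod 5.
Cross-terms: -94, -18, -49, -6, -24  ⇒  Σ = -191
Area = |Σ|/2 = 95.5.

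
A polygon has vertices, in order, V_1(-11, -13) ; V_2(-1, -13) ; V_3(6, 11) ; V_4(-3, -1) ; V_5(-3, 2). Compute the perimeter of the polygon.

70

|V_1V_2| = √((10)² + (0)²) = √100 = 10
|V_2V_3| = √((7)² + (24)²) = √625 = 25
|V_3V_4| = √((-9)² + (-12)²) = √225 = 15
|V_4V_5| = √((0)² + (3)²) = √9 = 3
|V_5V_1| = √((-8)² + (-15)²) = √289 = 17
Perimeter = 10 + 25 + 15 + 3 + 17 = 70.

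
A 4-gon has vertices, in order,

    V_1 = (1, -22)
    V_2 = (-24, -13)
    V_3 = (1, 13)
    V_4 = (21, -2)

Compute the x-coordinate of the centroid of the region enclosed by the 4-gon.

-2/3

Apply the surveyor's formula. First the cross-terms c_i = x_i·y_{i+1} − x_{i+1}·y_i:
  -541, -299, -275, -460  ⇒  2A = -1575, A = -787.5.
Then Σ (x_i + x_{i+1})·c_i = 3150, so x̄ = 3150 / (6·(-787.5)) = -2/3.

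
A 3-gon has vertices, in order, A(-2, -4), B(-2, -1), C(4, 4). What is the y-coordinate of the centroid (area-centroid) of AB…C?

-1/3

Apply the shoelace formula. First the cross-terms c_i = x_i·y_{i+1} − x_{i+1}·y_i:
  -6, -4, -8  ⇒  2A = -18, A = -9.
Then Σ (y_i + y_{i+1})·c_i = 18, so ȳ = 18 / (6·(-9)) = -1/3.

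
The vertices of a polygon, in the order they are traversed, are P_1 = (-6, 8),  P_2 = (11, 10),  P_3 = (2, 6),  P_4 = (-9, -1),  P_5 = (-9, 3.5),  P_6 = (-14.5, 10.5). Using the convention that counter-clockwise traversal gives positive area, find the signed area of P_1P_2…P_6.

-93.625

Apply the shoelace (surveyor's) formula: 2A = Σ (x_i·y_{i+1} − x_{i+1}·y_i), indices taken mod 6.
Σ = (-148) + (46) + (52) + (-40.5) + (-43.75) + (-53) = -187.25
Signed area = Σ/2 = -93.625 (negative ⇒ clockwise traversal).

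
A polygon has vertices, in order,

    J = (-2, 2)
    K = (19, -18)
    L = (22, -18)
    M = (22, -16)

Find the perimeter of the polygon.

64

|JK| = √((21)² + (-20)²) = √841 = 29
|KL| = √((3)² + (0)²) = √9 = 3
|LM| = √((0)² + (2)²) = √4 = 2
|MJ| = √((-24)² + (18)²) = √900 = 30
Perimeter = 29 + 3 + 2 + 30 = 64.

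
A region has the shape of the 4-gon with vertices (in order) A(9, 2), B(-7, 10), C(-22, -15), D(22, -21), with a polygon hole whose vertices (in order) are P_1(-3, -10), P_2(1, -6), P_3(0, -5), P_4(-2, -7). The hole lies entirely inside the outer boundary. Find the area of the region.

721

Outer boundary:
Apply the surveyor's formula: 2A = Σ (x_i·y_{i+1} − x_{i+1}·y_i), indices taken mod 4.
A→B: (9)(10) − (-7)(2) = 104
B→C: (-7)(-15) − (-22)(10) = 325
C→D: (-22)(-21) − (22)(-15) = 792
D→A: (22)(2) − (9)(-21) = 233
Σ = 1454
Area = |Σ|/2 = 727.
Hole:
Σ = (28) + (-5) + (-10) + (-1) = 12
Area = |Σ|/2 = 6.
Net area = 727 − 6 = 721.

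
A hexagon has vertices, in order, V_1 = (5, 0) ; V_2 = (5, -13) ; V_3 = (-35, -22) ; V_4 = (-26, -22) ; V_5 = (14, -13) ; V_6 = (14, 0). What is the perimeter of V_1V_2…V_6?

126

|V_1V_2| = √((0)² + (-13)²) = √169 = 13
|V_2V_3| = √((-40)² + (-9)²) = √1681 = 41
|V_3V_4| = √((9)² + (0)²) = √81 = 9
|V_4V_5| = √((40)² + (9)²) = √1681 = 41
|V_5V_6| = √((0)² + (13)²) = √169 = 13
|V_6V_1| = √((-9)² + (0)²) = √81 = 9
Perimeter = 13 + 41 + 9 + 41 + 13 + 9 = 126.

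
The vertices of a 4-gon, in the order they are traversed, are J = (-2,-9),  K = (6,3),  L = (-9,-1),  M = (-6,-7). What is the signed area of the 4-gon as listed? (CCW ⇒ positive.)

Σ = (48) + (21) + (57) + (40) = 166
Signed area = Σ/2 = 83 (positive ⇒ counter-clockwise traversal).

83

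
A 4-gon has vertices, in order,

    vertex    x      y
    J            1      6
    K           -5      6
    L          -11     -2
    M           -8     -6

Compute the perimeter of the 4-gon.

36

|JK| = √((-6)² + (0)²) = √36 = 6
|KL| = √((-6)² + (-8)²) = √100 = 10
|LM| = √((3)² + (-4)²) = √25 = 5
|MJ| = √((9)² + (12)²) = √225 = 15
Perimeter = 6 + 10 + 5 + 15 = 36.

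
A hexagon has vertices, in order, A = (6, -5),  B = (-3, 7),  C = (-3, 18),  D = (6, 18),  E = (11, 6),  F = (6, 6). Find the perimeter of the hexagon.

64

|AB| = √((-9)² + (12)²) = √225 = 15
|BC| = √((0)² + (11)²) = √121 = 11
|CD| = √((9)² + (0)²) = √81 = 9
|DE| = √((5)² + (-12)²) = √169 = 13
|EF| = √((-5)² + (0)²) = √25 = 5
|FA| = √((0)² + (-11)²) = √121 = 11
Perimeter = 15 + 11 + 9 + 13 + 5 + 11 = 64.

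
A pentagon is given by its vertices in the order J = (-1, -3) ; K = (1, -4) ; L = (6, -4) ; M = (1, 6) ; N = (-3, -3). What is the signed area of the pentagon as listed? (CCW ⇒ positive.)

Σ = (7) + (20) + (40) + (15) + (6) = 88
Signed area = Σ/2 = 44 (positive ⇒ counter-clockwise traversal).

44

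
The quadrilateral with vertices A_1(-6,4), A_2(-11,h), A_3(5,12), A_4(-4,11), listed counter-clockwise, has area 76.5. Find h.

The doubled signed area Σ (x_i y_{i+1} − x_{i+1} y_i) is linear in h.
With h=0 it equals 65; the coefficient of h is -11 (from the two edges through A_2).
So -11·h + 65 = 2·76.5 = 153 ⇒ h = -8.

-8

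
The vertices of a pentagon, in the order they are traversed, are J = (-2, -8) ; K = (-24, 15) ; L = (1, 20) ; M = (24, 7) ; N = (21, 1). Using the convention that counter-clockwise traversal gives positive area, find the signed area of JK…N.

Apply the shoelace formula: 2A = Σ (x_i·y_{i+1} − x_{i+1}·y_i), indices taken mod 5.
Cross-terms: -222, -495, -473, -123, -166  ⇒  Σ = -1479
Signed area = Σ/2 = -739.5 (negative ⇒ clockwise traversal).

-739.5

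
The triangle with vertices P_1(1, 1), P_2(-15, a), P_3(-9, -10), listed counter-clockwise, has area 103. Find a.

The doubled signed area Σ (x_i y_{i+1} − x_{i+1} y_i) is linear in a.
With a=0 it equals 166; the coefficient of a is 10 (from the two edges through P_2).
So 10·a + 166 = 2·103 = 206 ⇒ a = 4.

4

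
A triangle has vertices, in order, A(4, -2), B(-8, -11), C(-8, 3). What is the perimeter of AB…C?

|AB| = √((-12)² + (-9)²) = √225 = 15
|BC| = √((0)² + (14)²) = √196 = 14
|CA| = √((12)² + (-5)²) = √169 = 13
Perimeter = 15 + 14 + 13 = 42.

42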